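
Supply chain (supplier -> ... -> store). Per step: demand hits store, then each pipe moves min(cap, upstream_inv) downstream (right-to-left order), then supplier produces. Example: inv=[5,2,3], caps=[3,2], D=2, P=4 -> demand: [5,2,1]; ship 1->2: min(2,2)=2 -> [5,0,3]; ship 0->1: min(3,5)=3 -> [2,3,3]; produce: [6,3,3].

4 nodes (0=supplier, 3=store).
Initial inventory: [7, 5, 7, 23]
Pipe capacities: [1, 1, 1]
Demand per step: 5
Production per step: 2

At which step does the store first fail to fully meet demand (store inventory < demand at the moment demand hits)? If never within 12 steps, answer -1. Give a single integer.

Step 1: demand=5,sold=5 ship[2->3]=1 ship[1->2]=1 ship[0->1]=1 prod=2 -> [8 5 7 19]
Step 2: demand=5,sold=5 ship[2->3]=1 ship[1->2]=1 ship[0->1]=1 prod=2 -> [9 5 7 15]
Step 3: demand=5,sold=5 ship[2->3]=1 ship[1->2]=1 ship[0->1]=1 prod=2 -> [10 5 7 11]
Step 4: demand=5,sold=5 ship[2->3]=1 ship[1->2]=1 ship[0->1]=1 prod=2 -> [11 5 7 7]
Step 5: demand=5,sold=5 ship[2->3]=1 ship[1->2]=1 ship[0->1]=1 prod=2 -> [12 5 7 3]
Step 6: demand=5,sold=3 ship[2->3]=1 ship[1->2]=1 ship[0->1]=1 prod=2 -> [13 5 7 1]
Step 7: demand=5,sold=1 ship[2->3]=1 ship[1->2]=1 ship[0->1]=1 prod=2 -> [14 5 7 1]
Step 8: demand=5,sold=1 ship[2->3]=1 ship[1->2]=1 ship[0->1]=1 prod=2 -> [15 5 7 1]
Step 9: demand=5,sold=1 ship[2->3]=1 ship[1->2]=1 ship[0->1]=1 prod=2 -> [16 5 7 1]
Step 10: demand=5,sold=1 ship[2->3]=1 ship[1->2]=1 ship[0->1]=1 prod=2 -> [17 5 7 1]
Step 11: demand=5,sold=1 ship[2->3]=1 ship[1->2]=1 ship[0->1]=1 prod=2 -> [18 5 7 1]
Step 12: demand=5,sold=1 ship[2->3]=1 ship[1->2]=1 ship[0->1]=1 prod=2 -> [19 5 7 1]
First stockout at step 6

6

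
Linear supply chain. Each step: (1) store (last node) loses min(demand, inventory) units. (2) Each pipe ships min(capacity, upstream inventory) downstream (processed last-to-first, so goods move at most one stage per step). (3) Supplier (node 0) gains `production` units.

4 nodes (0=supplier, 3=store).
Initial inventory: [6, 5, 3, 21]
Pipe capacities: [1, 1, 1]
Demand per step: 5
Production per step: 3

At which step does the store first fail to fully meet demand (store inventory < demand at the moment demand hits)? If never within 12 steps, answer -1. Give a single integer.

Step 1: demand=5,sold=5 ship[2->3]=1 ship[1->2]=1 ship[0->1]=1 prod=3 -> [8 5 3 17]
Step 2: demand=5,sold=5 ship[2->3]=1 ship[1->2]=1 ship[0->1]=1 prod=3 -> [10 5 3 13]
Step 3: demand=5,sold=5 ship[2->3]=1 ship[1->2]=1 ship[0->1]=1 prod=3 -> [12 5 3 9]
Step 4: demand=5,sold=5 ship[2->3]=1 ship[1->2]=1 ship[0->1]=1 prod=3 -> [14 5 3 5]
Step 5: demand=5,sold=5 ship[2->3]=1 ship[1->2]=1 ship[0->1]=1 prod=3 -> [16 5 3 1]
Step 6: demand=5,sold=1 ship[2->3]=1 ship[1->2]=1 ship[0->1]=1 prod=3 -> [18 5 3 1]
Step 7: demand=5,sold=1 ship[2->3]=1 ship[1->2]=1 ship[0->1]=1 prod=3 -> [20 5 3 1]
Step 8: demand=5,sold=1 ship[2->3]=1 ship[1->2]=1 ship[0->1]=1 prod=3 -> [22 5 3 1]
Step 9: demand=5,sold=1 ship[2->3]=1 ship[1->2]=1 ship[0->1]=1 prod=3 -> [24 5 3 1]
Step 10: demand=5,sold=1 ship[2->3]=1 ship[1->2]=1 ship[0->1]=1 prod=3 -> [26 5 3 1]
Step 11: demand=5,sold=1 ship[2->3]=1 ship[1->2]=1 ship[0->1]=1 prod=3 -> [28 5 3 1]
Step 12: demand=5,sold=1 ship[2->3]=1 ship[1->2]=1 ship[0->1]=1 prod=3 -> [30 5 3 1]
First stockout at step 6

6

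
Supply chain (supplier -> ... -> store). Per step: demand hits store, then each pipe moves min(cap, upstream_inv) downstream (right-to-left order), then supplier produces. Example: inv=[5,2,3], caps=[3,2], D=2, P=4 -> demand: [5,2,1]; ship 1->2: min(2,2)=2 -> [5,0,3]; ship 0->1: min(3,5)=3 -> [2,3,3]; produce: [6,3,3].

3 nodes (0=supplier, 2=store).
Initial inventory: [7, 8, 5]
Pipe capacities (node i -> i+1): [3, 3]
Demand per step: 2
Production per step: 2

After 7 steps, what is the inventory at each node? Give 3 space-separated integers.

Step 1: demand=2,sold=2 ship[1->2]=3 ship[0->1]=3 prod=2 -> inv=[6 8 6]
Step 2: demand=2,sold=2 ship[1->2]=3 ship[0->1]=3 prod=2 -> inv=[5 8 7]
Step 3: demand=2,sold=2 ship[1->2]=3 ship[0->1]=3 prod=2 -> inv=[4 8 8]
Step 4: demand=2,sold=2 ship[1->2]=3 ship[0->1]=3 prod=2 -> inv=[3 8 9]
Step 5: demand=2,sold=2 ship[1->2]=3 ship[0->1]=3 prod=2 -> inv=[2 8 10]
Step 6: demand=2,sold=2 ship[1->2]=3 ship[0->1]=2 prod=2 -> inv=[2 7 11]
Step 7: demand=2,sold=2 ship[1->2]=3 ship[0->1]=2 prod=2 -> inv=[2 6 12]

2 6 12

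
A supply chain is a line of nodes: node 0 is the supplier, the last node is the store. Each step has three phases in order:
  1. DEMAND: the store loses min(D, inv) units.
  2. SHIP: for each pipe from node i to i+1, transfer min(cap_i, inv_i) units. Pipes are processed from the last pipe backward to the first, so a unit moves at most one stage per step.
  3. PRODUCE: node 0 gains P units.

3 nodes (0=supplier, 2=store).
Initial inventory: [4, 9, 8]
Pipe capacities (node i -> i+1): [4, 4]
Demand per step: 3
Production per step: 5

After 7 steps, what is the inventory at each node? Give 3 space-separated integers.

Step 1: demand=3,sold=3 ship[1->2]=4 ship[0->1]=4 prod=5 -> inv=[5 9 9]
Step 2: demand=3,sold=3 ship[1->2]=4 ship[0->1]=4 prod=5 -> inv=[6 9 10]
Step 3: demand=3,sold=3 ship[1->2]=4 ship[0->1]=4 prod=5 -> inv=[7 9 11]
Step 4: demand=3,sold=3 ship[1->2]=4 ship[0->1]=4 prod=5 -> inv=[8 9 12]
Step 5: demand=3,sold=3 ship[1->2]=4 ship[0->1]=4 prod=5 -> inv=[9 9 13]
Step 6: demand=3,sold=3 ship[1->2]=4 ship[0->1]=4 prod=5 -> inv=[10 9 14]
Step 7: demand=3,sold=3 ship[1->2]=4 ship[0->1]=4 prod=5 -> inv=[11 9 15]

11 9 15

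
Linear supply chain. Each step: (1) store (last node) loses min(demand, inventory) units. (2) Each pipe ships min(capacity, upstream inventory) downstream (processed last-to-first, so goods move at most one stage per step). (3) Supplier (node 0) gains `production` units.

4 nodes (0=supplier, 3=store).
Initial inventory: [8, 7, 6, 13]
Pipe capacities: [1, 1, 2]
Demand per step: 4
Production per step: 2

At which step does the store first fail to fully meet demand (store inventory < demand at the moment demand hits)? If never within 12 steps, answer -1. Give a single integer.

Step 1: demand=4,sold=4 ship[2->3]=2 ship[1->2]=1 ship[0->1]=1 prod=2 -> [9 7 5 11]
Step 2: demand=4,sold=4 ship[2->3]=2 ship[1->2]=1 ship[0->1]=1 prod=2 -> [10 7 4 9]
Step 3: demand=4,sold=4 ship[2->3]=2 ship[1->2]=1 ship[0->1]=1 prod=2 -> [11 7 3 7]
Step 4: demand=4,sold=4 ship[2->3]=2 ship[1->2]=1 ship[0->1]=1 prod=2 -> [12 7 2 5]
Step 5: demand=4,sold=4 ship[2->3]=2 ship[1->2]=1 ship[0->1]=1 prod=2 -> [13 7 1 3]
Step 6: demand=4,sold=3 ship[2->3]=1 ship[1->2]=1 ship[0->1]=1 prod=2 -> [14 7 1 1]
Step 7: demand=4,sold=1 ship[2->3]=1 ship[1->2]=1 ship[0->1]=1 prod=2 -> [15 7 1 1]
Step 8: demand=4,sold=1 ship[2->3]=1 ship[1->2]=1 ship[0->1]=1 prod=2 -> [16 7 1 1]
Step 9: demand=4,sold=1 ship[2->3]=1 ship[1->2]=1 ship[0->1]=1 prod=2 -> [17 7 1 1]
Step 10: demand=4,sold=1 ship[2->3]=1 ship[1->2]=1 ship[0->1]=1 prod=2 -> [18 7 1 1]
Step 11: demand=4,sold=1 ship[2->3]=1 ship[1->2]=1 ship[0->1]=1 prod=2 -> [19 7 1 1]
Step 12: demand=4,sold=1 ship[2->3]=1 ship[1->2]=1 ship[0->1]=1 prod=2 -> [20 7 1 1]
First stockout at step 6

6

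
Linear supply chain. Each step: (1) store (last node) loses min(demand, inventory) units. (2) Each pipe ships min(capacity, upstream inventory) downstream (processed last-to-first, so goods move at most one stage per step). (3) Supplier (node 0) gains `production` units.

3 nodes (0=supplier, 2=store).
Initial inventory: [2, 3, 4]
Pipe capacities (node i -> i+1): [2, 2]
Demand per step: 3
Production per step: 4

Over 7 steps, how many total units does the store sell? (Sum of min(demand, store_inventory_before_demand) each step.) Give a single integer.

Step 1: sold=3 (running total=3) -> [4 3 3]
Step 2: sold=3 (running total=6) -> [6 3 2]
Step 3: sold=2 (running total=8) -> [8 3 2]
Step 4: sold=2 (running total=10) -> [10 3 2]
Step 5: sold=2 (running total=12) -> [12 3 2]
Step 6: sold=2 (running total=14) -> [14 3 2]
Step 7: sold=2 (running total=16) -> [16 3 2]

Answer: 16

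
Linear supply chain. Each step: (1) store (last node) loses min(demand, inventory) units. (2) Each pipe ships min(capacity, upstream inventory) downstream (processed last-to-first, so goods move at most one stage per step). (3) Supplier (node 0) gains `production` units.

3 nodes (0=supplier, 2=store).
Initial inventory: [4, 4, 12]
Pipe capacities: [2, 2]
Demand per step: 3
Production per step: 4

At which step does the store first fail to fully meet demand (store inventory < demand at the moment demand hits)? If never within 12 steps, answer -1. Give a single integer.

Step 1: demand=3,sold=3 ship[1->2]=2 ship[0->1]=2 prod=4 -> [6 4 11]
Step 2: demand=3,sold=3 ship[1->2]=2 ship[0->1]=2 prod=4 -> [8 4 10]
Step 3: demand=3,sold=3 ship[1->2]=2 ship[0->1]=2 prod=4 -> [10 4 9]
Step 4: demand=3,sold=3 ship[1->2]=2 ship[0->1]=2 prod=4 -> [12 4 8]
Step 5: demand=3,sold=3 ship[1->2]=2 ship[0->1]=2 prod=4 -> [14 4 7]
Step 6: demand=3,sold=3 ship[1->2]=2 ship[0->1]=2 prod=4 -> [16 4 6]
Step 7: demand=3,sold=3 ship[1->2]=2 ship[0->1]=2 prod=4 -> [18 4 5]
Step 8: demand=3,sold=3 ship[1->2]=2 ship[0->1]=2 prod=4 -> [20 4 4]
Step 9: demand=3,sold=3 ship[1->2]=2 ship[0->1]=2 prod=4 -> [22 4 3]
Step 10: demand=3,sold=3 ship[1->2]=2 ship[0->1]=2 prod=4 -> [24 4 2]
Step 11: demand=3,sold=2 ship[1->2]=2 ship[0->1]=2 prod=4 -> [26 4 2]
Step 12: demand=3,sold=2 ship[1->2]=2 ship[0->1]=2 prod=4 -> [28 4 2]
First stockout at step 11

11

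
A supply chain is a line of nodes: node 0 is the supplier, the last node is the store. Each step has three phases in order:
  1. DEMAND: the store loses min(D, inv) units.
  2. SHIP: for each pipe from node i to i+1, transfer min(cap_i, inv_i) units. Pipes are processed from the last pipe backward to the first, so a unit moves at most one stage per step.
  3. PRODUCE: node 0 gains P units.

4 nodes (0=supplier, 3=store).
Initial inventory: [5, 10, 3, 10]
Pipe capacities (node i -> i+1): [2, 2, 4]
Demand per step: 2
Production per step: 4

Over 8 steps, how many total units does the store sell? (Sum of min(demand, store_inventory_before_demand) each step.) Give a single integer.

Step 1: sold=2 (running total=2) -> [7 10 2 11]
Step 2: sold=2 (running total=4) -> [9 10 2 11]
Step 3: sold=2 (running total=6) -> [11 10 2 11]
Step 4: sold=2 (running total=8) -> [13 10 2 11]
Step 5: sold=2 (running total=10) -> [15 10 2 11]
Step 6: sold=2 (running total=12) -> [17 10 2 11]
Step 7: sold=2 (running total=14) -> [19 10 2 11]
Step 8: sold=2 (running total=16) -> [21 10 2 11]

Answer: 16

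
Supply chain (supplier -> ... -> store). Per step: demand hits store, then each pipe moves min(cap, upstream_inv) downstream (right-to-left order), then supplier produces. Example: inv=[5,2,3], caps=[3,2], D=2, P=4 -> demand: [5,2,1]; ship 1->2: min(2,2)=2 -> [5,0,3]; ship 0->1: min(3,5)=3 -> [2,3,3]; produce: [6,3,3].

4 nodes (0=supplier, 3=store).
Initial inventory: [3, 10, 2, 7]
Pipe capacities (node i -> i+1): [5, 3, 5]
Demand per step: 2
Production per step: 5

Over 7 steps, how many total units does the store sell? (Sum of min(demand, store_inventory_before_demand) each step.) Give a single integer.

Answer: 14

Derivation:
Step 1: sold=2 (running total=2) -> [5 10 3 7]
Step 2: sold=2 (running total=4) -> [5 12 3 8]
Step 3: sold=2 (running total=6) -> [5 14 3 9]
Step 4: sold=2 (running total=8) -> [5 16 3 10]
Step 5: sold=2 (running total=10) -> [5 18 3 11]
Step 6: sold=2 (running total=12) -> [5 20 3 12]
Step 7: sold=2 (running total=14) -> [5 22 3 13]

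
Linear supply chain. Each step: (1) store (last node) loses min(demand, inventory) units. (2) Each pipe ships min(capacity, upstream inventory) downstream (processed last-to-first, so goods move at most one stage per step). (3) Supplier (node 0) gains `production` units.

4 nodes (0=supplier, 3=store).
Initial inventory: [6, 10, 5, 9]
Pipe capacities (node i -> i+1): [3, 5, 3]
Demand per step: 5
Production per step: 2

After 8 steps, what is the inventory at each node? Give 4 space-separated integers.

Step 1: demand=5,sold=5 ship[2->3]=3 ship[1->2]=5 ship[0->1]=3 prod=2 -> inv=[5 8 7 7]
Step 2: demand=5,sold=5 ship[2->3]=3 ship[1->2]=5 ship[0->1]=3 prod=2 -> inv=[4 6 9 5]
Step 3: demand=5,sold=5 ship[2->3]=3 ship[1->2]=5 ship[0->1]=3 prod=2 -> inv=[3 4 11 3]
Step 4: demand=5,sold=3 ship[2->3]=3 ship[1->2]=4 ship[0->1]=3 prod=2 -> inv=[2 3 12 3]
Step 5: demand=5,sold=3 ship[2->3]=3 ship[1->2]=3 ship[0->1]=2 prod=2 -> inv=[2 2 12 3]
Step 6: demand=5,sold=3 ship[2->3]=3 ship[1->2]=2 ship[0->1]=2 prod=2 -> inv=[2 2 11 3]
Step 7: demand=5,sold=3 ship[2->3]=3 ship[1->2]=2 ship[0->1]=2 prod=2 -> inv=[2 2 10 3]
Step 8: demand=5,sold=3 ship[2->3]=3 ship[1->2]=2 ship[0->1]=2 prod=2 -> inv=[2 2 9 3]

2 2 9 3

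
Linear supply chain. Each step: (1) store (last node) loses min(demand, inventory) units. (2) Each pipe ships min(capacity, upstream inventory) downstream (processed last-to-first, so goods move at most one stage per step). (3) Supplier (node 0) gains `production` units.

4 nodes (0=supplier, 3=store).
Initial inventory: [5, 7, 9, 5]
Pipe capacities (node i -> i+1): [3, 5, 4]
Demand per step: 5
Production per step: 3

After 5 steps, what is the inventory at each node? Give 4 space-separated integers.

Step 1: demand=5,sold=5 ship[2->3]=4 ship[1->2]=5 ship[0->1]=3 prod=3 -> inv=[5 5 10 4]
Step 2: demand=5,sold=4 ship[2->3]=4 ship[1->2]=5 ship[0->1]=3 prod=3 -> inv=[5 3 11 4]
Step 3: demand=5,sold=4 ship[2->3]=4 ship[1->2]=3 ship[0->1]=3 prod=3 -> inv=[5 3 10 4]
Step 4: demand=5,sold=4 ship[2->3]=4 ship[1->2]=3 ship[0->1]=3 prod=3 -> inv=[5 3 9 4]
Step 5: demand=5,sold=4 ship[2->3]=4 ship[1->2]=3 ship[0->1]=3 prod=3 -> inv=[5 3 8 4]

5 3 8 4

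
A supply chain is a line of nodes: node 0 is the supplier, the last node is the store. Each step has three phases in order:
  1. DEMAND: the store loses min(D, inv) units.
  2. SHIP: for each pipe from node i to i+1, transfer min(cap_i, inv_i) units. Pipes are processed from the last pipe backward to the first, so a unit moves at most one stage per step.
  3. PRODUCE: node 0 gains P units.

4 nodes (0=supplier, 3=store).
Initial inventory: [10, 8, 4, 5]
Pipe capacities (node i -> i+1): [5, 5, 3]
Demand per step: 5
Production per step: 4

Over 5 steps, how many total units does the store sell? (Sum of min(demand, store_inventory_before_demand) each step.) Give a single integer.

Step 1: sold=5 (running total=5) -> [9 8 6 3]
Step 2: sold=3 (running total=8) -> [8 8 8 3]
Step 3: sold=3 (running total=11) -> [7 8 10 3]
Step 4: sold=3 (running total=14) -> [6 8 12 3]
Step 5: sold=3 (running total=17) -> [5 8 14 3]

Answer: 17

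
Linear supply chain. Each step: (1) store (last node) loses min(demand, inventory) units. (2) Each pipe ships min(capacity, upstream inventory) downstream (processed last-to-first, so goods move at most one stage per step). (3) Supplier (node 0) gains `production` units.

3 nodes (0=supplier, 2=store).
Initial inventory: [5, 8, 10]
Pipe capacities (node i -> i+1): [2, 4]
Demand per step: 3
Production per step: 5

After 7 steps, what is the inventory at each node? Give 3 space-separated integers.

Step 1: demand=3,sold=3 ship[1->2]=4 ship[0->1]=2 prod=5 -> inv=[8 6 11]
Step 2: demand=3,sold=3 ship[1->2]=4 ship[0->1]=2 prod=5 -> inv=[11 4 12]
Step 3: demand=3,sold=3 ship[1->2]=4 ship[0->1]=2 prod=5 -> inv=[14 2 13]
Step 4: demand=3,sold=3 ship[1->2]=2 ship[0->1]=2 prod=5 -> inv=[17 2 12]
Step 5: demand=3,sold=3 ship[1->2]=2 ship[0->1]=2 prod=5 -> inv=[20 2 11]
Step 6: demand=3,sold=3 ship[1->2]=2 ship[0->1]=2 prod=5 -> inv=[23 2 10]
Step 7: demand=3,sold=3 ship[1->2]=2 ship[0->1]=2 prod=5 -> inv=[26 2 9]

26 2 9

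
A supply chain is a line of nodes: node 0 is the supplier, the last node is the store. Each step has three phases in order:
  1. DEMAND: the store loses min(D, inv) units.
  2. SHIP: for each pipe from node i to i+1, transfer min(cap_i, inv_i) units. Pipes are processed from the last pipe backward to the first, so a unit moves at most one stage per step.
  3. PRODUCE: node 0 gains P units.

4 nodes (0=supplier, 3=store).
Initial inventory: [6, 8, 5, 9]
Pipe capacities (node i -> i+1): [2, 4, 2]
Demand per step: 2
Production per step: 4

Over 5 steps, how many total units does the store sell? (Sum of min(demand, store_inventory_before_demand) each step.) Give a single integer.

Step 1: sold=2 (running total=2) -> [8 6 7 9]
Step 2: sold=2 (running total=4) -> [10 4 9 9]
Step 3: sold=2 (running total=6) -> [12 2 11 9]
Step 4: sold=2 (running total=8) -> [14 2 11 9]
Step 5: sold=2 (running total=10) -> [16 2 11 9]

Answer: 10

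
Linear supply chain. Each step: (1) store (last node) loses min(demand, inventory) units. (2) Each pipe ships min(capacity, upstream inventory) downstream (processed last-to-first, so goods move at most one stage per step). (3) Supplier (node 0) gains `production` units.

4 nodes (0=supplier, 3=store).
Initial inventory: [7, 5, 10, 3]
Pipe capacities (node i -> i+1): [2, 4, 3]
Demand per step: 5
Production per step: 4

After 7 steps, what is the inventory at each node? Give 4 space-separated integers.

Step 1: demand=5,sold=3 ship[2->3]=3 ship[1->2]=4 ship[0->1]=2 prod=4 -> inv=[9 3 11 3]
Step 2: demand=5,sold=3 ship[2->3]=3 ship[1->2]=3 ship[0->1]=2 prod=4 -> inv=[11 2 11 3]
Step 3: demand=5,sold=3 ship[2->3]=3 ship[1->2]=2 ship[0->1]=2 prod=4 -> inv=[13 2 10 3]
Step 4: demand=5,sold=3 ship[2->3]=3 ship[1->2]=2 ship[0->1]=2 prod=4 -> inv=[15 2 9 3]
Step 5: demand=5,sold=3 ship[2->3]=3 ship[1->2]=2 ship[0->1]=2 prod=4 -> inv=[17 2 8 3]
Step 6: demand=5,sold=3 ship[2->3]=3 ship[1->2]=2 ship[0->1]=2 prod=4 -> inv=[19 2 7 3]
Step 7: demand=5,sold=3 ship[2->3]=3 ship[1->2]=2 ship[0->1]=2 prod=4 -> inv=[21 2 6 3]

21 2 6 3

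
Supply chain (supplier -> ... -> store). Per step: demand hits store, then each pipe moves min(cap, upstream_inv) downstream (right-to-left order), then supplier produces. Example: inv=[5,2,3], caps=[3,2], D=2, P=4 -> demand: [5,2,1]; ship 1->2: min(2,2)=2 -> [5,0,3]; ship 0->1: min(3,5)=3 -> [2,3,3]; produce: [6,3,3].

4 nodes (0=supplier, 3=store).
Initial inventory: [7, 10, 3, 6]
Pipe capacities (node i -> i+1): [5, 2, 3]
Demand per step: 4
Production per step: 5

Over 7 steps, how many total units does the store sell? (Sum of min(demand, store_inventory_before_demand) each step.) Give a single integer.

Step 1: sold=4 (running total=4) -> [7 13 2 5]
Step 2: sold=4 (running total=8) -> [7 16 2 3]
Step 3: sold=3 (running total=11) -> [7 19 2 2]
Step 4: sold=2 (running total=13) -> [7 22 2 2]
Step 5: sold=2 (running total=15) -> [7 25 2 2]
Step 6: sold=2 (running total=17) -> [7 28 2 2]
Step 7: sold=2 (running total=19) -> [7 31 2 2]

Answer: 19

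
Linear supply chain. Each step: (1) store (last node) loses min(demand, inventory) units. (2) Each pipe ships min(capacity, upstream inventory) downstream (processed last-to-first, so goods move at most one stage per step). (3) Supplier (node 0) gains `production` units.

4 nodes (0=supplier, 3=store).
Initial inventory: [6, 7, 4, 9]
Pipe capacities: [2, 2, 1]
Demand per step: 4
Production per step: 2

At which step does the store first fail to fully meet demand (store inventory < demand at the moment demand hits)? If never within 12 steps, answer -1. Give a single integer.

Step 1: demand=4,sold=4 ship[2->3]=1 ship[1->2]=2 ship[0->1]=2 prod=2 -> [6 7 5 6]
Step 2: demand=4,sold=4 ship[2->3]=1 ship[1->2]=2 ship[0->1]=2 prod=2 -> [6 7 6 3]
Step 3: demand=4,sold=3 ship[2->3]=1 ship[1->2]=2 ship[0->1]=2 prod=2 -> [6 7 7 1]
Step 4: demand=4,sold=1 ship[2->3]=1 ship[1->2]=2 ship[0->1]=2 prod=2 -> [6 7 8 1]
Step 5: demand=4,sold=1 ship[2->3]=1 ship[1->2]=2 ship[0->1]=2 prod=2 -> [6 7 9 1]
Step 6: demand=4,sold=1 ship[2->3]=1 ship[1->2]=2 ship[0->1]=2 prod=2 -> [6 7 10 1]
Step 7: demand=4,sold=1 ship[2->3]=1 ship[1->2]=2 ship[0->1]=2 prod=2 -> [6 7 11 1]
Step 8: demand=4,sold=1 ship[2->3]=1 ship[1->2]=2 ship[0->1]=2 prod=2 -> [6 7 12 1]
Step 9: demand=4,sold=1 ship[2->3]=1 ship[1->2]=2 ship[0->1]=2 prod=2 -> [6 7 13 1]
Step 10: demand=4,sold=1 ship[2->3]=1 ship[1->2]=2 ship[0->1]=2 prod=2 -> [6 7 14 1]
Step 11: demand=4,sold=1 ship[2->3]=1 ship[1->2]=2 ship[0->1]=2 prod=2 -> [6 7 15 1]
Step 12: demand=4,sold=1 ship[2->3]=1 ship[1->2]=2 ship[0->1]=2 prod=2 -> [6 7 16 1]
First stockout at step 3

3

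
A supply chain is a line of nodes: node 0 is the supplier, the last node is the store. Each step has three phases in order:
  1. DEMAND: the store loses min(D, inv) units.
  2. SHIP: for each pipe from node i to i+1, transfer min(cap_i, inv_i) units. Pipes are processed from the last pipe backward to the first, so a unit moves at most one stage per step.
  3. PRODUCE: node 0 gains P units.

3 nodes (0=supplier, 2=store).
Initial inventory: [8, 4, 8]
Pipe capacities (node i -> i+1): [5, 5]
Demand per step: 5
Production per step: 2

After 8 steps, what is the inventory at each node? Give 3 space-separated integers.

Step 1: demand=5,sold=5 ship[1->2]=4 ship[0->1]=5 prod=2 -> inv=[5 5 7]
Step 2: demand=5,sold=5 ship[1->2]=5 ship[0->1]=5 prod=2 -> inv=[2 5 7]
Step 3: demand=5,sold=5 ship[1->2]=5 ship[0->1]=2 prod=2 -> inv=[2 2 7]
Step 4: demand=5,sold=5 ship[1->2]=2 ship[0->1]=2 prod=2 -> inv=[2 2 4]
Step 5: demand=5,sold=4 ship[1->2]=2 ship[0->1]=2 prod=2 -> inv=[2 2 2]
Step 6: demand=5,sold=2 ship[1->2]=2 ship[0->1]=2 prod=2 -> inv=[2 2 2]
Step 7: demand=5,sold=2 ship[1->2]=2 ship[0->1]=2 prod=2 -> inv=[2 2 2]
Step 8: demand=5,sold=2 ship[1->2]=2 ship[0->1]=2 prod=2 -> inv=[2 2 2]

2 2 2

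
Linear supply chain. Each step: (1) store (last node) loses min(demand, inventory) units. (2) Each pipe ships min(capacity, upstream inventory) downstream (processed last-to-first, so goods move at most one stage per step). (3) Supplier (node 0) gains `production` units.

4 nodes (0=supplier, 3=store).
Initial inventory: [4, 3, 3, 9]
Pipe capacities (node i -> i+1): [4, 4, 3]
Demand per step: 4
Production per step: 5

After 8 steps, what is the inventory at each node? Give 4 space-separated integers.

Step 1: demand=4,sold=4 ship[2->3]=3 ship[1->2]=3 ship[0->1]=4 prod=5 -> inv=[5 4 3 8]
Step 2: demand=4,sold=4 ship[2->3]=3 ship[1->2]=4 ship[0->1]=4 prod=5 -> inv=[6 4 4 7]
Step 3: demand=4,sold=4 ship[2->3]=3 ship[1->2]=4 ship[0->1]=4 prod=5 -> inv=[7 4 5 6]
Step 4: demand=4,sold=4 ship[2->3]=3 ship[1->2]=4 ship[0->1]=4 prod=5 -> inv=[8 4 6 5]
Step 5: demand=4,sold=4 ship[2->3]=3 ship[1->2]=4 ship[0->1]=4 prod=5 -> inv=[9 4 7 4]
Step 6: demand=4,sold=4 ship[2->3]=3 ship[1->2]=4 ship[0->1]=4 prod=5 -> inv=[10 4 8 3]
Step 7: demand=4,sold=3 ship[2->3]=3 ship[1->2]=4 ship[0->1]=4 prod=5 -> inv=[11 4 9 3]
Step 8: demand=4,sold=3 ship[2->3]=3 ship[1->2]=4 ship[0->1]=4 prod=5 -> inv=[12 4 10 3]

12 4 10 3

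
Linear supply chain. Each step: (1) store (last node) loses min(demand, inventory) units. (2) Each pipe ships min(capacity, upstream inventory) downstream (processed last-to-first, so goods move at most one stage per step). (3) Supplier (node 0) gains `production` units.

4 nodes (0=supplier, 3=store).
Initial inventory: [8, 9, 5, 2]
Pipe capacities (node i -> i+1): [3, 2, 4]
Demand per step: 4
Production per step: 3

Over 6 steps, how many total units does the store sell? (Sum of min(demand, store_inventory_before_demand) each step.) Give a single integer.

Answer: 15

Derivation:
Step 1: sold=2 (running total=2) -> [8 10 3 4]
Step 2: sold=4 (running total=6) -> [8 11 2 3]
Step 3: sold=3 (running total=9) -> [8 12 2 2]
Step 4: sold=2 (running total=11) -> [8 13 2 2]
Step 5: sold=2 (running total=13) -> [8 14 2 2]
Step 6: sold=2 (running total=15) -> [8 15 2 2]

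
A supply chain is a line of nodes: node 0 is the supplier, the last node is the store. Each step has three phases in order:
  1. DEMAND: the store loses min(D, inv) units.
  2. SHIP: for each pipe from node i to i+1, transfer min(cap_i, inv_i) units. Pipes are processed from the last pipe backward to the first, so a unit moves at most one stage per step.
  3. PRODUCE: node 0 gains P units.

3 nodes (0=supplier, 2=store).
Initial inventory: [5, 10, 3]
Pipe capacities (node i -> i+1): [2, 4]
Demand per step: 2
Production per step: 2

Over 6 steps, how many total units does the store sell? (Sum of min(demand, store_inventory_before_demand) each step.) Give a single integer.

Answer: 12

Derivation:
Step 1: sold=2 (running total=2) -> [5 8 5]
Step 2: sold=2 (running total=4) -> [5 6 7]
Step 3: sold=2 (running total=6) -> [5 4 9]
Step 4: sold=2 (running total=8) -> [5 2 11]
Step 5: sold=2 (running total=10) -> [5 2 11]
Step 6: sold=2 (running total=12) -> [5 2 11]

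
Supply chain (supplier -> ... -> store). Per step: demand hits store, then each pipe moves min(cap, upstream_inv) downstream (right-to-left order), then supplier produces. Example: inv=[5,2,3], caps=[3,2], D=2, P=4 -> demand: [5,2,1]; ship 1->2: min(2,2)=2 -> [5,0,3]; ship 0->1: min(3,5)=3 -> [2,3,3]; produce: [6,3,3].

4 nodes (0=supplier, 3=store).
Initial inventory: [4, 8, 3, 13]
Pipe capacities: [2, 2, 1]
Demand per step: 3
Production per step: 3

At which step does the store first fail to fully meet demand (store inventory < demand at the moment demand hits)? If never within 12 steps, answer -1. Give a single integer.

Step 1: demand=3,sold=3 ship[2->3]=1 ship[1->2]=2 ship[0->1]=2 prod=3 -> [5 8 4 11]
Step 2: demand=3,sold=3 ship[2->3]=1 ship[1->2]=2 ship[0->1]=2 prod=3 -> [6 8 5 9]
Step 3: demand=3,sold=3 ship[2->3]=1 ship[1->2]=2 ship[0->1]=2 prod=3 -> [7 8 6 7]
Step 4: demand=3,sold=3 ship[2->3]=1 ship[1->2]=2 ship[0->1]=2 prod=3 -> [8 8 7 5]
Step 5: demand=3,sold=3 ship[2->3]=1 ship[1->2]=2 ship[0->1]=2 prod=3 -> [9 8 8 3]
Step 6: demand=3,sold=3 ship[2->3]=1 ship[1->2]=2 ship[0->1]=2 prod=3 -> [10 8 9 1]
Step 7: demand=3,sold=1 ship[2->3]=1 ship[1->2]=2 ship[0->1]=2 prod=3 -> [11 8 10 1]
Step 8: demand=3,sold=1 ship[2->3]=1 ship[1->2]=2 ship[0->1]=2 prod=3 -> [12 8 11 1]
Step 9: demand=3,sold=1 ship[2->3]=1 ship[1->2]=2 ship[0->1]=2 prod=3 -> [13 8 12 1]
Step 10: demand=3,sold=1 ship[2->3]=1 ship[1->2]=2 ship[0->1]=2 prod=3 -> [14 8 13 1]
Step 11: demand=3,sold=1 ship[2->3]=1 ship[1->2]=2 ship[0->1]=2 prod=3 -> [15 8 14 1]
Step 12: demand=3,sold=1 ship[2->3]=1 ship[1->2]=2 ship[0->1]=2 prod=3 -> [16 8 15 1]
First stockout at step 7

7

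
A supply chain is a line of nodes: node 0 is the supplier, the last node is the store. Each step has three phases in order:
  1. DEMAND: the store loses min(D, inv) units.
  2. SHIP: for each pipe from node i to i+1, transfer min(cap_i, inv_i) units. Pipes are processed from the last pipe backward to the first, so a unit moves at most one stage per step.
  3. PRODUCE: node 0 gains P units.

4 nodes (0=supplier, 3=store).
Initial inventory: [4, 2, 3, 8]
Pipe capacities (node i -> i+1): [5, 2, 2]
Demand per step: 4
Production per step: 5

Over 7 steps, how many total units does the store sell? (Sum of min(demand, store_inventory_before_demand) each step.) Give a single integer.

Step 1: sold=4 (running total=4) -> [5 4 3 6]
Step 2: sold=4 (running total=8) -> [5 7 3 4]
Step 3: sold=4 (running total=12) -> [5 10 3 2]
Step 4: sold=2 (running total=14) -> [5 13 3 2]
Step 5: sold=2 (running total=16) -> [5 16 3 2]
Step 6: sold=2 (running total=18) -> [5 19 3 2]
Step 7: sold=2 (running total=20) -> [5 22 3 2]

Answer: 20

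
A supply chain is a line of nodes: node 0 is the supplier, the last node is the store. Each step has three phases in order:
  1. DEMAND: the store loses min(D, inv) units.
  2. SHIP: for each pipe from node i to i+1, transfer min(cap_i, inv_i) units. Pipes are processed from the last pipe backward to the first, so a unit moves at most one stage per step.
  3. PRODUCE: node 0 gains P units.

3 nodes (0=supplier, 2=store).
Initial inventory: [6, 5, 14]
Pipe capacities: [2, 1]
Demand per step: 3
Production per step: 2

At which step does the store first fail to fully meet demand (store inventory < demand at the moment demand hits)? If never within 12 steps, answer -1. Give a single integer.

Step 1: demand=3,sold=3 ship[1->2]=1 ship[0->1]=2 prod=2 -> [6 6 12]
Step 2: demand=3,sold=3 ship[1->2]=1 ship[0->1]=2 prod=2 -> [6 7 10]
Step 3: demand=3,sold=3 ship[1->2]=1 ship[0->1]=2 prod=2 -> [6 8 8]
Step 4: demand=3,sold=3 ship[1->2]=1 ship[0->1]=2 prod=2 -> [6 9 6]
Step 5: demand=3,sold=3 ship[1->2]=1 ship[0->1]=2 prod=2 -> [6 10 4]
Step 6: demand=3,sold=3 ship[1->2]=1 ship[0->1]=2 prod=2 -> [6 11 2]
Step 7: demand=3,sold=2 ship[1->2]=1 ship[0->1]=2 prod=2 -> [6 12 1]
Step 8: demand=3,sold=1 ship[1->2]=1 ship[0->1]=2 prod=2 -> [6 13 1]
Step 9: demand=3,sold=1 ship[1->2]=1 ship[0->1]=2 prod=2 -> [6 14 1]
Step 10: demand=3,sold=1 ship[1->2]=1 ship[0->1]=2 prod=2 -> [6 15 1]
Step 11: demand=3,sold=1 ship[1->2]=1 ship[0->1]=2 prod=2 -> [6 16 1]
Step 12: demand=3,sold=1 ship[1->2]=1 ship[0->1]=2 prod=2 -> [6 17 1]
First stockout at step 7

7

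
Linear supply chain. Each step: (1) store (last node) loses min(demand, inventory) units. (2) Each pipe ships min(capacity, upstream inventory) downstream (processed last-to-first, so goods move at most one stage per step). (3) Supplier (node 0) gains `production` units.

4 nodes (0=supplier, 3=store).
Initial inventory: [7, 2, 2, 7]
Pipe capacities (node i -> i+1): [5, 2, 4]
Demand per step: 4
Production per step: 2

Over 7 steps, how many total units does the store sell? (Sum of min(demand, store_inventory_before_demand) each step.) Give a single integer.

Step 1: sold=4 (running total=4) -> [4 5 2 5]
Step 2: sold=4 (running total=8) -> [2 7 2 3]
Step 3: sold=3 (running total=11) -> [2 7 2 2]
Step 4: sold=2 (running total=13) -> [2 7 2 2]
Step 5: sold=2 (running total=15) -> [2 7 2 2]
Step 6: sold=2 (running total=17) -> [2 7 2 2]
Step 7: sold=2 (running total=19) -> [2 7 2 2]

Answer: 19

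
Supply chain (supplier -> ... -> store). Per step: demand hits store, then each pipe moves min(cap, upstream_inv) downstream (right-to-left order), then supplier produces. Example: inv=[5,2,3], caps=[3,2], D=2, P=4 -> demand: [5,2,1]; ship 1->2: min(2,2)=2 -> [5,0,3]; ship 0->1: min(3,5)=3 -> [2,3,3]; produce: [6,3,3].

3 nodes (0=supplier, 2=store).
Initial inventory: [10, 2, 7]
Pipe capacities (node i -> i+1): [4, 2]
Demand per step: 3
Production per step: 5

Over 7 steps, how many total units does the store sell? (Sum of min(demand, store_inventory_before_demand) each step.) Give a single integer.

Answer: 19

Derivation:
Step 1: sold=3 (running total=3) -> [11 4 6]
Step 2: sold=3 (running total=6) -> [12 6 5]
Step 3: sold=3 (running total=9) -> [13 8 4]
Step 4: sold=3 (running total=12) -> [14 10 3]
Step 5: sold=3 (running total=15) -> [15 12 2]
Step 6: sold=2 (running total=17) -> [16 14 2]
Step 7: sold=2 (running total=19) -> [17 16 2]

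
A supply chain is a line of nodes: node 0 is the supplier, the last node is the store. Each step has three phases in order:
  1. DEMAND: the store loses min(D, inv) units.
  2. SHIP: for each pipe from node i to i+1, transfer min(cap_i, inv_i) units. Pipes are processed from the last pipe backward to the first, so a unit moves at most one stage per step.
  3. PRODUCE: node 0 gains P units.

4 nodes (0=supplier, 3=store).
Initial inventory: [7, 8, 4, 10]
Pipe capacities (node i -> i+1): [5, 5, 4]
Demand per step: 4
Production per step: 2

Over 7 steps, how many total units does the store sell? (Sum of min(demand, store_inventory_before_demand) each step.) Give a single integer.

Answer: 28

Derivation:
Step 1: sold=4 (running total=4) -> [4 8 5 10]
Step 2: sold=4 (running total=8) -> [2 7 6 10]
Step 3: sold=4 (running total=12) -> [2 4 7 10]
Step 4: sold=4 (running total=16) -> [2 2 7 10]
Step 5: sold=4 (running total=20) -> [2 2 5 10]
Step 6: sold=4 (running total=24) -> [2 2 3 10]
Step 7: sold=4 (running total=28) -> [2 2 2 9]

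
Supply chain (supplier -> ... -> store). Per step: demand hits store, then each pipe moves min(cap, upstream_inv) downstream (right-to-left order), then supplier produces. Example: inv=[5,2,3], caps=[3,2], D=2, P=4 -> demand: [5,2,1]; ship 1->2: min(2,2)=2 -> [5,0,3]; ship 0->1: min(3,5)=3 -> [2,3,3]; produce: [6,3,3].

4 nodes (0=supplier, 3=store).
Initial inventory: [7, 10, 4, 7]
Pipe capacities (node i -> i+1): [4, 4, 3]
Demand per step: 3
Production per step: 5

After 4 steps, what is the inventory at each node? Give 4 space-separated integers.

Step 1: demand=3,sold=3 ship[2->3]=3 ship[1->2]=4 ship[0->1]=4 prod=5 -> inv=[8 10 5 7]
Step 2: demand=3,sold=3 ship[2->3]=3 ship[1->2]=4 ship[0->1]=4 prod=5 -> inv=[9 10 6 7]
Step 3: demand=3,sold=3 ship[2->3]=3 ship[1->2]=4 ship[0->1]=4 prod=5 -> inv=[10 10 7 7]
Step 4: demand=3,sold=3 ship[2->3]=3 ship[1->2]=4 ship[0->1]=4 prod=5 -> inv=[11 10 8 7]

11 10 8 7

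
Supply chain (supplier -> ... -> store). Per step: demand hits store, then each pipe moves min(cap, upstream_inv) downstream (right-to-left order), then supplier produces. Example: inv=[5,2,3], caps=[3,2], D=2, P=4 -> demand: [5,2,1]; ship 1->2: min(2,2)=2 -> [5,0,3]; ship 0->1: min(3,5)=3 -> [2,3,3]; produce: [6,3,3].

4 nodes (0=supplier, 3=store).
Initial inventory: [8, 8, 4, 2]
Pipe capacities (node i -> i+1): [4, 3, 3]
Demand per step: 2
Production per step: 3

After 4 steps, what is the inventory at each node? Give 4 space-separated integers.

Step 1: demand=2,sold=2 ship[2->3]=3 ship[1->2]=3 ship[0->1]=4 prod=3 -> inv=[7 9 4 3]
Step 2: demand=2,sold=2 ship[2->3]=3 ship[1->2]=3 ship[0->1]=4 prod=3 -> inv=[6 10 4 4]
Step 3: demand=2,sold=2 ship[2->3]=3 ship[1->2]=3 ship[0->1]=4 prod=3 -> inv=[5 11 4 5]
Step 4: demand=2,sold=2 ship[2->3]=3 ship[1->2]=3 ship[0->1]=4 prod=3 -> inv=[4 12 4 6]

4 12 4 6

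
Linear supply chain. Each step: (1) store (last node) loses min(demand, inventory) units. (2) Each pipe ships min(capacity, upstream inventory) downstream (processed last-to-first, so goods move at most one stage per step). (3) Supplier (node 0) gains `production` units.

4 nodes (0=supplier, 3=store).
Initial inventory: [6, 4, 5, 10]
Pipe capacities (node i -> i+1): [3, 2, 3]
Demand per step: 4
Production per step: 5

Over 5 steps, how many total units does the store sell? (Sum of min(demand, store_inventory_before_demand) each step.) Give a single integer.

Answer: 20

Derivation:
Step 1: sold=4 (running total=4) -> [8 5 4 9]
Step 2: sold=4 (running total=8) -> [10 6 3 8]
Step 3: sold=4 (running total=12) -> [12 7 2 7]
Step 4: sold=4 (running total=16) -> [14 8 2 5]
Step 5: sold=4 (running total=20) -> [16 9 2 3]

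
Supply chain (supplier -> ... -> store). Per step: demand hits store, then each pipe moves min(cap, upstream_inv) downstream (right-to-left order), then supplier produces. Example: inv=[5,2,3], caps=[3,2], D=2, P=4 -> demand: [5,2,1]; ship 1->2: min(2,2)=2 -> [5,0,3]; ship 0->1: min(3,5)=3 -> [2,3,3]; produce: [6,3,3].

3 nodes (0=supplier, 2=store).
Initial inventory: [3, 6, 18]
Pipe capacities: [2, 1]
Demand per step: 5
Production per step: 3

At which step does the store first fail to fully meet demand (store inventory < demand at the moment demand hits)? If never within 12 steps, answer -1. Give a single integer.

Step 1: demand=5,sold=5 ship[1->2]=1 ship[0->1]=2 prod=3 -> [4 7 14]
Step 2: demand=5,sold=5 ship[1->2]=1 ship[0->1]=2 prod=3 -> [5 8 10]
Step 3: demand=5,sold=5 ship[1->2]=1 ship[0->1]=2 prod=3 -> [6 9 6]
Step 4: demand=5,sold=5 ship[1->2]=1 ship[0->1]=2 prod=3 -> [7 10 2]
Step 5: demand=5,sold=2 ship[1->2]=1 ship[0->1]=2 prod=3 -> [8 11 1]
Step 6: demand=5,sold=1 ship[1->2]=1 ship[0->1]=2 prod=3 -> [9 12 1]
Step 7: demand=5,sold=1 ship[1->2]=1 ship[0->1]=2 prod=3 -> [10 13 1]
Step 8: demand=5,sold=1 ship[1->2]=1 ship[0->1]=2 prod=3 -> [11 14 1]
Step 9: demand=5,sold=1 ship[1->2]=1 ship[0->1]=2 prod=3 -> [12 15 1]
Step 10: demand=5,sold=1 ship[1->2]=1 ship[0->1]=2 prod=3 -> [13 16 1]
Step 11: demand=5,sold=1 ship[1->2]=1 ship[0->1]=2 prod=3 -> [14 17 1]
Step 12: demand=5,sold=1 ship[1->2]=1 ship[0->1]=2 prod=3 -> [15 18 1]
First stockout at step 5

5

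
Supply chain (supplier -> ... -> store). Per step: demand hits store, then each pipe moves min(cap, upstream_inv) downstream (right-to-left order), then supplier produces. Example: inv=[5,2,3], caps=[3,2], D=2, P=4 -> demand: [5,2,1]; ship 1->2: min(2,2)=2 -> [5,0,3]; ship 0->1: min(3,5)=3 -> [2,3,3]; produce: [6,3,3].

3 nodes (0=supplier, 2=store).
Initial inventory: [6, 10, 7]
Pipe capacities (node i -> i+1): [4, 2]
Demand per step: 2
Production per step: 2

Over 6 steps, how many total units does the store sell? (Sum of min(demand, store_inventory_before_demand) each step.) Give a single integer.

Step 1: sold=2 (running total=2) -> [4 12 7]
Step 2: sold=2 (running total=4) -> [2 14 7]
Step 3: sold=2 (running total=6) -> [2 14 7]
Step 4: sold=2 (running total=8) -> [2 14 7]
Step 5: sold=2 (running total=10) -> [2 14 7]
Step 6: sold=2 (running total=12) -> [2 14 7]

Answer: 12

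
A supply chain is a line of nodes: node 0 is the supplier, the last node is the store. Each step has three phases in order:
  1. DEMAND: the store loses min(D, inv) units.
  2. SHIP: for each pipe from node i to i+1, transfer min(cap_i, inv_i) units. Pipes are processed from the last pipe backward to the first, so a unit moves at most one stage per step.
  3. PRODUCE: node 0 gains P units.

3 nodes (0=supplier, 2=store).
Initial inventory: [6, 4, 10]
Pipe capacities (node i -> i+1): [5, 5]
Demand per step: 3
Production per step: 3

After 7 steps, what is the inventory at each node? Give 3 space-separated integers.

Step 1: demand=3,sold=3 ship[1->2]=4 ship[0->1]=5 prod=3 -> inv=[4 5 11]
Step 2: demand=3,sold=3 ship[1->2]=5 ship[0->1]=4 prod=3 -> inv=[3 4 13]
Step 3: demand=3,sold=3 ship[1->2]=4 ship[0->1]=3 prod=3 -> inv=[3 3 14]
Step 4: demand=3,sold=3 ship[1->2]=3 ship[0->1]=3 prod=3 -> inv=[3 3 14]
Step 5: demand=3,sold=3 ship[1->2]=3 ship[0->1]=3 prod=3 -> inv=[3 3 14]
Step 6: demand=3,sold=3 ship[1->2]=3 ship[0->1]=3 prod=3 -> inv=[3 3 14]
Step 7: demand=3,sold=3 ship[1->2]=3 ship[0->1]=3 prod=3 -> inv=[3 3 14]

3 3 14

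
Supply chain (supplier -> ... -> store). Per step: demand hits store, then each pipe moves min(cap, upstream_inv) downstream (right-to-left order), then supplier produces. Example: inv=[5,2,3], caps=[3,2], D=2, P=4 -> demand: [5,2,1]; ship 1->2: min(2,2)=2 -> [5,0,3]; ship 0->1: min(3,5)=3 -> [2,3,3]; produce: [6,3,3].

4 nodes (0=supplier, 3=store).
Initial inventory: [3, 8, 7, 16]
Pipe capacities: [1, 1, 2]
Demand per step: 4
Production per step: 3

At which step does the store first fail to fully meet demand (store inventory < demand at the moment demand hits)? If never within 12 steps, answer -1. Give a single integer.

Step 1: demand=4,sold=4 ship[2->3]=2 ship[1->2]=1 ship[0->1]=1 prod=3 -> [5 8 6 14]
Step 2: demand=4,sold=4 ship[2->3]=2 ship[1->2]=1 ship[0->1]=1 prod=3 -> [7 8 5 12]
Step 3: demand=4,sold=4 ship[2->3]=2 ship[1->2]=1 ship[0->1]=1 prod=3 -> [9 8 4 10]
Step 4: demand=4,sold=4 ship[2->3]=2 ship[1->2]=1 ship[0->1]=1 prod=3 -> [11 8 3 8]
Step 5: demand=4,sold=4 ship[2->3]=2 ship[1->2]=1 ship[0->1]=1 prod=3 -> [13 8 2 6]
Step 6: demand=4,sold=4 ship[2->3]=2 ship[1->2]=1 ship[0->1]=1 prod=3 -> [15 8 1 4]
Step 7: demand=4,sold=4 ship[2->3]=1 ship[1->2]=1 ship[0->1]=1 prod=3 -> [17 8 1 1]
Step 8: demand=4,sold=1 ship[2->3]=1 ship[1->2]=1 ship[0->1]=1 prod=3 -> [19 8 1 1]
Step 9: demand=4,sold=1 ship[2->3]=1 ship[1->2]=1 ship[0->1]=1 prod=3 -> [21 8 1 1]
Step 10: demand=4,sold=1 ship[2->3]=1 ship[1->2]=1 ship[0->1]=1 prod=3 -> [23 8 1 1]
Step 11: demand=4,sold=1 ship[2->3]=1 ship[1->2]=1 ship[0->1]=1 prod=3 -> [25 8 1 1]
Step 12: demand=4,sold=1 ship[2->3]=1 ship[1->2]=1 ship[0->1]=1 prod=3 -> [27 8 1 1]
First stockout at step 8

8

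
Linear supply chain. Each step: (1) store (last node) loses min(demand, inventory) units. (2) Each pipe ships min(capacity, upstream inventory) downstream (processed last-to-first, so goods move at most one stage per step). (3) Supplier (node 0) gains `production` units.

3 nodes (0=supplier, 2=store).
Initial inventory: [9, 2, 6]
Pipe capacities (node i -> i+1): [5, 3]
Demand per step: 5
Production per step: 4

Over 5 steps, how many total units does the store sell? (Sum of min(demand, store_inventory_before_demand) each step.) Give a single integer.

Step 1: sold=5 (running total=5) -> [8 5 3]
Step 2: sold=3 (running total=8) -> [7 7 3]
Step 3: sold=3 (running total=11) -> [6 9 3]
Step 4: sold=3 (running total=14) -> [5 11 3]
Step 5: sold=3 (running total=17) -> [4 13 3]

Answer: 17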